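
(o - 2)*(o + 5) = o^2 + 3*o - 10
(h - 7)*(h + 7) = h^2 - 49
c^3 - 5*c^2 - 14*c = c*(c - 7)*(c + 2)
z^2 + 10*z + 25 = (z + 5)^2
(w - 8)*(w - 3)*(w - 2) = w^3 - 13*w^2 + 46*w - 48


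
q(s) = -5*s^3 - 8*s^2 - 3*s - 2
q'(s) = -15*s^2 - 16*s - 3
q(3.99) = -458.94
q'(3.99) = -305.64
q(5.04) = -860.45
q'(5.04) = -464.66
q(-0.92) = -2.12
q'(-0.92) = -0.98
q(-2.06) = 13.94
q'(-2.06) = -33.69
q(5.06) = -869.78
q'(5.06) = -468.01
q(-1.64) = 3.46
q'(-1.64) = -17.10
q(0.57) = -7.24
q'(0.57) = -16.99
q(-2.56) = 37.14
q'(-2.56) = -60.34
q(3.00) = -218.00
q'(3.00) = -186.00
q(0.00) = -2.00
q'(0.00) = -3.00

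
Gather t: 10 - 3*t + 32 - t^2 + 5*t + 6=-t^2 + 2*t + 48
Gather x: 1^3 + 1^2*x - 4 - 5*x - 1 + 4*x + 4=0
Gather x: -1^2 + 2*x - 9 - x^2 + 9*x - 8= -x^2 + 11*x - 18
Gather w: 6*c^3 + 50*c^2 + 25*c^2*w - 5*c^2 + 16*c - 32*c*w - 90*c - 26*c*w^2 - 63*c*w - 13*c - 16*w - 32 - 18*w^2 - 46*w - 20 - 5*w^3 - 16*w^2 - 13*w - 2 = 6*c^3 + 45*c^2 - 87*c - 5*w^3 + w^2*(-26*c - 34) + w*(25*c^2 - 95*c - 75) - 54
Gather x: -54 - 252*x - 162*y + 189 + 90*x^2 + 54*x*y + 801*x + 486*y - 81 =90*x^2 + x*(54*y + 549) + 324*y + 54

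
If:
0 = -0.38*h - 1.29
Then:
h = -3.39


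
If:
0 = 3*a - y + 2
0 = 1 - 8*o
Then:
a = y/3 - 2/3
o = 1/8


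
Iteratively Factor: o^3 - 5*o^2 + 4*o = (o)*(o^2 - 5*o + 4) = o*(o - 1)*(o - 4)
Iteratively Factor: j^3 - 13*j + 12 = (j + 4)*(j^2 - 4*j + 3) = (j - 1)*(j + 4)*(j - 3)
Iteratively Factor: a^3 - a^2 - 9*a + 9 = (a + 3)*(a^2 - 4*a + 3) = (a - 1)*(a + 3)*(a - 3)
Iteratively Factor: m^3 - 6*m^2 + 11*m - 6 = (m - 1)*(m^2 - 5*m + 6) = (m - 2)*(m - 1)*(m - 3)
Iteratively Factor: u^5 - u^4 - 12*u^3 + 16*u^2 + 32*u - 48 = (u + 3)*(u^4 - 4*u^3 + 16*u - 16) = (u - 2)*(u + 3)*(u^3 - 2*u^2 - 4*u + 8) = (u - 2)^2*(u + 3)*(u^2 - 4) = (u - 2)^2*(u + 2)*(u + 3)*(u - 2)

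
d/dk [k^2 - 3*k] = 2*k - 3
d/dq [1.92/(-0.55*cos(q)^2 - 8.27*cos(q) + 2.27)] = -(2.112*cos(q) + 15.8784)*sin(q)/(0.55*cos(q)^2 + 8.27*cos(q) - 2.27)^2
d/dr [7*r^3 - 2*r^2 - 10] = r*(21*r - 4)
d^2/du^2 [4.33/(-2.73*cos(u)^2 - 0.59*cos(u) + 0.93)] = (129.084228*(1 - cos(u)^2)^2 + 20.922993*cos(u)^3 + 110.023135*cos(u)^2 - 39.470115*cos(u) - 154.085648)/(2.73*cos(u)^2 + 0.59*cos(u) - 0.93)^3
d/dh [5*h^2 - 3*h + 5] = 10*h - 3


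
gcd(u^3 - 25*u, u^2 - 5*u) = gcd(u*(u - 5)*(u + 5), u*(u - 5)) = u^2 - 5*u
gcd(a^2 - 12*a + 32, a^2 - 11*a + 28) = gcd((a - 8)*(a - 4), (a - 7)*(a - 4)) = a - 4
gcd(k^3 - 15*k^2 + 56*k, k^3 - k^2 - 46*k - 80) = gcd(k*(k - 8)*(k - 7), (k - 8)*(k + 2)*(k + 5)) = k - 8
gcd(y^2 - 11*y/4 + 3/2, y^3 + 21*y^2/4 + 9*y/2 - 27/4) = y - 3/4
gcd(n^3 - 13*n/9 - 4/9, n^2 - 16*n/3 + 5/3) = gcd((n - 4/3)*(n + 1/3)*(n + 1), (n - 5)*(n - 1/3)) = 1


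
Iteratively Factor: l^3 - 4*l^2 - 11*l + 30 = (l - 5)*(l^2 + l - 6) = (l - 5)*(l - 2)*(l + 3)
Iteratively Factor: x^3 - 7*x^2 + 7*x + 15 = (x - 3)*(x^2 - 4*x - 5) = (x - 3)*(x + 1)*(x - 5)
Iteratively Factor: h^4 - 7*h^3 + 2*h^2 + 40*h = (h)*(h^3 - 7*h^2 + 2*h + 40) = h*(h + 2)*(h^2 - 9*h + 20) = h*(h - 5)*(h + 2)*(h - 4)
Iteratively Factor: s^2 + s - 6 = (s - 2)*(s + 3)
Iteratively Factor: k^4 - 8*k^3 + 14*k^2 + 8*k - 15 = (k - 3)*(k^3 - 5*k^2 - k + 5) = (k - 3)*(k - 1)*(k^2 - 4*k - 5) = (k - 3)*(k - 1)*(k + 1)*(k - 5)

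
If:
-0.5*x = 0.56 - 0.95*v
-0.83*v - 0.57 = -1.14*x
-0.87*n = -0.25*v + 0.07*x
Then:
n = 0.28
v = 1.38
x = 1.51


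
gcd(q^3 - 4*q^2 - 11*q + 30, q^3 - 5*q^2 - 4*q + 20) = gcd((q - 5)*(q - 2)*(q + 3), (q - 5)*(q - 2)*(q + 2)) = q^2 - 7*q + 10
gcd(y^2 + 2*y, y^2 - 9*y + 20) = 1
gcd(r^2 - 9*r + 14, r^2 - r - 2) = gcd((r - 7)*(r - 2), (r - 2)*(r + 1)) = r - 2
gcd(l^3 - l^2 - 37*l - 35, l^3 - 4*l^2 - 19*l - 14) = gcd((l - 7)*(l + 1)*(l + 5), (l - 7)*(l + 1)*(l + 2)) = l^2 - 6*l - 7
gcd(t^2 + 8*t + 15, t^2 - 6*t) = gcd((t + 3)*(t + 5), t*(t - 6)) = 1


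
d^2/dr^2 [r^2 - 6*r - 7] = 2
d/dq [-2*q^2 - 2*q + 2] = -4*q - 2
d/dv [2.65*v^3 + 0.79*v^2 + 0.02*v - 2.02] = 7.95*v^2 + 1.58*v + 0.02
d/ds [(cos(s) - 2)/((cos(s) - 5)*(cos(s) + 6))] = (cos(s)^2 - 4*cos(s) + 28)*sin(s)/((cos(s) - 5)^2*(cos(s) + 6)^2)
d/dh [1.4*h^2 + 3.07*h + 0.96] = 2.8*h + 3.07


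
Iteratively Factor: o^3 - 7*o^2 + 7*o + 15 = (o + 1)*(o^2 - 8*o + 15) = (o - 3)*(o + 1)*(o - 5)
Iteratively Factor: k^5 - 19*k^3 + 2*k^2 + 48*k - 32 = (k + 4)*(k^4 - 4*k^3 - 3*k^2 + 14*k - 8) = (k - 4)*(k + 4)*(k^3 - 3*k + 2) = (k - 4)*(k - 1)*(k + 4)*(k^2 + k - 2) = (k - 4)*(k - 1)^2*(k + 4)*(k + 2)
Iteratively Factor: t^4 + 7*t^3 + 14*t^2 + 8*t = (t + 2)*(t^3 + 5*t^2 + 4*t) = (t + 1)*(t + 2)*(t^2 + 4*t) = (t + 1)*(t + 2)*(t + 4)*(t)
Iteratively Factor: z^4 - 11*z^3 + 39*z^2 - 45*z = (z - 5)*(z^3 - 6*z^2 + 9*z) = (z - 5)*(z - 3)*(z^2 - 3*z) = (z - 5)*(z - 3)^2*(z)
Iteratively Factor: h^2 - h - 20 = (h - 5)*(h + 4)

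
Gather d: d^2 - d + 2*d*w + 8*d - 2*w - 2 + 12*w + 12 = d^2 + d*(2*w + 7) + 10*w + 10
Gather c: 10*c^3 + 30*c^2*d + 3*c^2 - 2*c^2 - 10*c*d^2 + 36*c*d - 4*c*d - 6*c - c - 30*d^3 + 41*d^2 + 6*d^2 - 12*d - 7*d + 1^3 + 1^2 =10*c^3 + c^2*(30*d + 1) + c*(-10*d^2 + 32*d - 7) - 30*d^3 + 47*d^2 - 19*d + 2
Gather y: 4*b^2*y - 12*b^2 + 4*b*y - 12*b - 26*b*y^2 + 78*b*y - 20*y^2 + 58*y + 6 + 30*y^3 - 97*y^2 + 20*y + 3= -12*b^2 - 12*b + 30*y^3 + y^2*(-26*b - 117) + y*(4*b^2 + 82*b + 78) + 9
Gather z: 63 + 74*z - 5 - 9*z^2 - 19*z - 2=-9*z^2 + 55*z + 56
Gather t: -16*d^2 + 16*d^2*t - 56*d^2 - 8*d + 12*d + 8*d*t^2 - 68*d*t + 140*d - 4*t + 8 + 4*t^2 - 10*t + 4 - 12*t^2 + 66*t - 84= -72*d^2 + 144*d + t^2*(8*d - 8) + t*(16*d^2 - 68*d + 52) - 72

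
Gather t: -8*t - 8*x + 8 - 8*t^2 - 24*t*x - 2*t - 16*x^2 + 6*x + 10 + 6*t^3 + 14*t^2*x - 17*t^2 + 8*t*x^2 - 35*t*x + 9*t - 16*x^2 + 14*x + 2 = 6*t^3 + t^2*(14*x - 25) + t*(8*x^2 - 59*x - 1) - 32*x^2 + 12*x + 20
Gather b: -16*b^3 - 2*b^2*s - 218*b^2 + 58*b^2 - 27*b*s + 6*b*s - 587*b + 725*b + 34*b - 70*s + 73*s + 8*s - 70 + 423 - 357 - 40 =-16*b^3 + b^2*(-2*s - 160) + b*(172 - 21*s) + 11*s - 44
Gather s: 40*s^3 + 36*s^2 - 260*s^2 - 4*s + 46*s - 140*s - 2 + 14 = 40*s^3 - 224*s^2 - 98*s + 12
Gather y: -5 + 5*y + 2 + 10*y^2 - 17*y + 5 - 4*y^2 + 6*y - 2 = 6*y^2 - 6*y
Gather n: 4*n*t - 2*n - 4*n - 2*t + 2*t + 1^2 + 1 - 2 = n*(4*t - 6)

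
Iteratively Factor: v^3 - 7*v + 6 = (v + 3)*(v^2 - 3*v + 2) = (v - 1)*(v + 3)*(v - 2)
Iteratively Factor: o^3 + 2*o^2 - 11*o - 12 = (o + 4)*(o^2 - 2*o - 3) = (o - 3)*(o + 4)*(o + 1)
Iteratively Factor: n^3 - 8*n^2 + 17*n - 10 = (n - 1)*(n^2 - 7*n + 10) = (n - 5)*(n - 1)*(n - 2)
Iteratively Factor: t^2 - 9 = (t - 3)*(t + 3)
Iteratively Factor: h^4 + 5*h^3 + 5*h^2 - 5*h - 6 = (h + 3)*(h^3 + 2*h^2 - h - 2) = (h + 1)*(h + 3)*(h^2 + h - 2) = (h - 1)*(h + 1)*(h + 3)*(h + 2)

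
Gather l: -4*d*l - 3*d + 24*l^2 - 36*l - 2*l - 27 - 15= -3*d + 24*l^2 + l*(-4*d - 38) - 42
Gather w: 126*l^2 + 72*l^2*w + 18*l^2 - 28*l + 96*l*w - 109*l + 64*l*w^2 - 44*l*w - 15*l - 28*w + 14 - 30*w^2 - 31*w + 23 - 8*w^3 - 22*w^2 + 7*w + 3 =144*l^2 - 152*l - 8*w^3 + w^2*(64*l - 52) + w*(72*l^2 + 52*l - 52) + 40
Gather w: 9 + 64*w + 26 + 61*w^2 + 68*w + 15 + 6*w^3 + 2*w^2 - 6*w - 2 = 6*w^3 + 63*w^2 + 126*w + 48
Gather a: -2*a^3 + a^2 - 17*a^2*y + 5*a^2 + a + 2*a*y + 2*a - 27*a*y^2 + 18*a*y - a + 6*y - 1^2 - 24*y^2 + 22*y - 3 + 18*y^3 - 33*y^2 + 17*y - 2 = -2*a^3 + a^2*(6 - 17*y) + a*(-27*y^2 + 20*y + 2) + 18*y^3 - 57*y^2 + 45*y - 6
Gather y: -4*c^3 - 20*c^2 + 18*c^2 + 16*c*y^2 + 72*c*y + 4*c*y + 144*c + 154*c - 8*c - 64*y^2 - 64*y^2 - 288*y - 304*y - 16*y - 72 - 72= -4*c^3 - 2*c^2 + 290*c + y^2*(16*c - 128) + y*(76*c - 608) - 144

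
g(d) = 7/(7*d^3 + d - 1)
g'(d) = 7*(-21*d^2 - 1)/(7*d^3 + d - 1)^2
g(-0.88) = -1.05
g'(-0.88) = -2.73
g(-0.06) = -6.59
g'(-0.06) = -6.68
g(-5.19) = -0.01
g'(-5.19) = -0.00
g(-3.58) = -0.02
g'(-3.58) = -0.02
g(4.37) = 0.01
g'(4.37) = -0.01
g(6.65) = 0.00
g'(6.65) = -0.00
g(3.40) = 0.03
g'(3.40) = -0.02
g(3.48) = 0.02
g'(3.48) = -0.02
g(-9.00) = 0.00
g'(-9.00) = 0.00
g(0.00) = -7.00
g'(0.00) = -7.00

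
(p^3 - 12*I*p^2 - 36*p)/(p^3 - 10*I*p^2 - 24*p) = (p - 6*I)/(p - 4*I)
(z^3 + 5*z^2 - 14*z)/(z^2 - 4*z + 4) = z*(z + 7)/(z - 2)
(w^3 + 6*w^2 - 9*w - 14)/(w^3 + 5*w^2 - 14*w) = (w + 1)/w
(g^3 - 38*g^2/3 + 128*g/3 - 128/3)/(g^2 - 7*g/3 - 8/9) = 3*(g^2 - 10*g + 16)/(3*g + 1)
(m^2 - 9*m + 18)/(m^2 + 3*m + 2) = (m^2 - 9*m + 18)/(m^2 + 3*m + 2)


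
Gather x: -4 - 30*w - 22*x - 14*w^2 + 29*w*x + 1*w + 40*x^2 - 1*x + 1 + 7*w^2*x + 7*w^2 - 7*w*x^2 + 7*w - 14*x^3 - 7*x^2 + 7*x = -7*w^2 - 22*w - 14*x^3 + x^2*(33 - 7*w) + x*(7*w^2 + 29*w - 16) - 3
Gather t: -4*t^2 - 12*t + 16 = -4*t^2 - 12*t + 16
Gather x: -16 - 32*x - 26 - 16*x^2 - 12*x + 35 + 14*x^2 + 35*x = -2*x^2 - 9*x - 7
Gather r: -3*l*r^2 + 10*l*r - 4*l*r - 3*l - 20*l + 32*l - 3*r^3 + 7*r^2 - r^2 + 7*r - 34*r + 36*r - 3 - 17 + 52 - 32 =9*l - 3*r^3 + r^2*(6 - 3*l) + r*(6*l + 9)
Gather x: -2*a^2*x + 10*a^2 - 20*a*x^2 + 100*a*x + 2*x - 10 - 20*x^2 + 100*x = 10*a^2 + x^2*(-20*a - 20) + x*(-2*a^2 + 100*a + 102) - 10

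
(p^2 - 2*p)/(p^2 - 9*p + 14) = p/(p - 7)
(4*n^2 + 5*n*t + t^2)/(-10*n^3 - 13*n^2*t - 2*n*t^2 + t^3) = (4*n + t)/(-10*n^2 - 3*n*t + t^2)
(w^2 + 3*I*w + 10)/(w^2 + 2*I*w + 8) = (w + 5*I)/(w + 4*I)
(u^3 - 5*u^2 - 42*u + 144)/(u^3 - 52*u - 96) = (u - 3)/(u + 2)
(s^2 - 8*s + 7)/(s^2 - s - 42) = (s - 1)/(s + 6)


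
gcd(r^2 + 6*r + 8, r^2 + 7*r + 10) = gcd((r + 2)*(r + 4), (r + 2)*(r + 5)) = r + 2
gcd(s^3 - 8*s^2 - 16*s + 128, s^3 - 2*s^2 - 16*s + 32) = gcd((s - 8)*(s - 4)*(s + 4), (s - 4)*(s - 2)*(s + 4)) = s^2 - 16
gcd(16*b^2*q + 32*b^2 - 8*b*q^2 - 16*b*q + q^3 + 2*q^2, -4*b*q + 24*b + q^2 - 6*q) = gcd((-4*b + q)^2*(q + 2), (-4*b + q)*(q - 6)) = -4*b + q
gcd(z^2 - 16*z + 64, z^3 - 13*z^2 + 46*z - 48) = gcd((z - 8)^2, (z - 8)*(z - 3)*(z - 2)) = z - 8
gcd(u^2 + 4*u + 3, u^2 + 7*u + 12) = u + 3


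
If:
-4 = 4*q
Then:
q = -1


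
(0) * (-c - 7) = 0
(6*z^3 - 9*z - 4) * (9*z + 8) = 54*z^4 + 48*z^3 - 81*z^2 - 108*z - 32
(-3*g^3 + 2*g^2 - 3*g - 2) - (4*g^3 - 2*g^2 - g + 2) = -7*g^3 + 4*g^2 - 2*g - 4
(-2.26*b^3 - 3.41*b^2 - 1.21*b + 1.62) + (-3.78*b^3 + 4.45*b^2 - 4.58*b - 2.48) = -6.04*b^3 + 1.04*b^2 - 5.79*b - 0.86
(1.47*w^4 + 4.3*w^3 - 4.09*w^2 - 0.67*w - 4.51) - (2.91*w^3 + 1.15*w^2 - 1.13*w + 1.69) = 1.47*w^4 + 1.39*w^3 - 5.24*w^2 + 0.46*w - 6.2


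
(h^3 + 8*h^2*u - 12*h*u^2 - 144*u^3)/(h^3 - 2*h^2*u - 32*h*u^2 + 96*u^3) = (-h - 6*u)/(-h + 4*u)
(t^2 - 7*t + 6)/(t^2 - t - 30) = (t - 1)/(t + 5)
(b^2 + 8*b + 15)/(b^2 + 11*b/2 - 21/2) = 2*(b^2 + 8*b + 15)/(2*b^2 + 11*b - 21)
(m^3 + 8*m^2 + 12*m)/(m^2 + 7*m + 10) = m*(m + 6)/(m + 5)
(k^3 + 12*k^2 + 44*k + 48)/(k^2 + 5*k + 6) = (k^2 + 10*k + 24)/(k + 3)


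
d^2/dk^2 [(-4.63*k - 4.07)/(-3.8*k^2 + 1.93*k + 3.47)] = ((-105.564*k - 13.0602)*(-3.8*k^2 + 1.93*k + 3.47) - (4.63*k + 4.07)*(7.6*k - 1.93)*(15.2*k - 3.86))/(-3.8*k^2 + 1.93*k + 3.47)^3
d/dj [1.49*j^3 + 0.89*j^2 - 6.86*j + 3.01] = 4.47*j^2 + 1.78*j - 6.86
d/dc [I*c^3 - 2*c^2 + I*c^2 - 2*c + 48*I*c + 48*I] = 3*I*c^2 + 2*c*(-2 + I) - 2 + 48*I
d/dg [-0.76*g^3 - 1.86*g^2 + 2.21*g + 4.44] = -2.28*g^2 - 3.72*g + 2.21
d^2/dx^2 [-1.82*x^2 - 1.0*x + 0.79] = -3.64000000000000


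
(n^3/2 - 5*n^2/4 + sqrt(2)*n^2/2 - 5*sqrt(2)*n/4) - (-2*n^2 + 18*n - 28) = n^3/2 + sqrt(2)*n^2/2 + 3*n^2/4 - 18*n - 5*sqrt(2)*n/4 + 28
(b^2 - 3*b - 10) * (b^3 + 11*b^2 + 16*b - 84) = b^5 + 8*b^4 - 27*b^3 - 242*b^2 + 92*b + 840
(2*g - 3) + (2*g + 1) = 4*g - 2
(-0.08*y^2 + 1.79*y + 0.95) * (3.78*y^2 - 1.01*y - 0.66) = -0.3024*y^4 + 6.847*y^3 + 1.8359*y^2 - 2.1409*y - 0.627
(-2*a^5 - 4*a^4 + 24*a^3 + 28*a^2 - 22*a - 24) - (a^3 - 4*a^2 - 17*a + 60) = -2*a^5 - 4*a^4 + 23*a^3 + 32*a^2 - 5*a - 84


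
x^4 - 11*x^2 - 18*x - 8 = (x - 4)*(x + 1)^2*(x + 2)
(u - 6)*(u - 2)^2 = u^3 - 10*u^2 + 28*u - 24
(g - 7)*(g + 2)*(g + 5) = g^3 - 39*g - 70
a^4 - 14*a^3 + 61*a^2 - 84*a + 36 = (a - 6)^2*(a - 1)^2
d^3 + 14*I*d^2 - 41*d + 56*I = (d - I)*(d + 7*I)*(d + 8*I)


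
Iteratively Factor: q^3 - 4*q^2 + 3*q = (q - 1)*(q^2 - 3*q) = (q - 3)*(q - 1)*(q)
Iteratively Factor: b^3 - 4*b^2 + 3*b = (b - 3)*(b^2 - b) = b*(b - 3)*(b - 1)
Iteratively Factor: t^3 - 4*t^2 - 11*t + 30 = (t + 3)*(t^2 - 7*t + 10) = (t - 5)*(t + 3)*(t - 2)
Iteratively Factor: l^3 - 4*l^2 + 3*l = (l - 1)*(l^2 - 3*l) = l*(l - 1)*(l - 3)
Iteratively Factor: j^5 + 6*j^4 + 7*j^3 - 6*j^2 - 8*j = (j + 2)*(j^4 + 4*j^3 - j^2 - 4*j) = (j - 1)*(j + 2)*(j^3 + 5*j^2 + 4*j) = j*(j - 1)*(j + 2)*(j^2 + 5*j + 4) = j*(j - 1)*(j + 2)*(j + 4)*(j + 1)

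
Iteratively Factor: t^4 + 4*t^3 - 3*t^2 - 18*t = (t + 3)*(t^3 + t^2 - 6*t) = (t + 3)^2*(t^2 - 2*t) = t*(t + 3)^2*(t - 2)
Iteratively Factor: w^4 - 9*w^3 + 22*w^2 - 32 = (w - 2)*(w^3 - 7*w^2 + 8*w + 16) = (w - 2)*(w + 1)*(w^2 - 8*w + 16) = (w - 4)*(w - 2)*(w + 1)*(w - 4)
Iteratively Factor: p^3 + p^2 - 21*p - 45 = (p + 3)*(p^2 - 2*p - 15) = (p + 3)^2*(p - 5)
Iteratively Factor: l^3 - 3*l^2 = (l)*(l^2 - 3*l) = l*(l - 3)*(l)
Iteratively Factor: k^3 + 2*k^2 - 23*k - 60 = (k + 4)*(k^2 - 2*k - 15) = (k - 5)*(k + 4)*(k + 3)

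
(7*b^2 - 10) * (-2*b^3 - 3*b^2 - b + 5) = -14*b^5 - 21*b^4 + 13*b^3 + 65*b^2 + 10*b - 50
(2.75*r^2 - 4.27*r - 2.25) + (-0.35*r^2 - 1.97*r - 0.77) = 2.4*r^2 - 6.24*r - 3.02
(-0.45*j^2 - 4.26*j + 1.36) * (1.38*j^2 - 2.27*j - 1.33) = -0.621*j^4 - 4.8573*j^3 + 12.1455*j^2 + 2.5786*j - 1.8088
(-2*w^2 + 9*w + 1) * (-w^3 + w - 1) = 2*w^5 - 9*w^4 - 3*w^3 + 11*w^2 - 8*w - 1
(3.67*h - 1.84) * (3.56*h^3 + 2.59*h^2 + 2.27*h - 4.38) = 13.0652*h^4 + 2.9549*h^3 + 3.5653*h^2 - 20.2514*h + 8.0592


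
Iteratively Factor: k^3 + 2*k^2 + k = (k + 1)*(k^2 + k) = (k + 1)^2*(k)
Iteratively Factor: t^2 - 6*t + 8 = (t - 4)*(t - 2)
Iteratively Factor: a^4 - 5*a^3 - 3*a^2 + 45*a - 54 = (a - 2)*(a^3 - 3*a^2 - 9*a + 27) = (a - 3)*(a - 2)*(a^2 - 9) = (a - 3)*(a - 2)*(a + 3)*(a - 3)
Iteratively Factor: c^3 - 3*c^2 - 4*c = (c + 1)*(c^2 - 4*c) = (c - 4)*(c + 1)*(c)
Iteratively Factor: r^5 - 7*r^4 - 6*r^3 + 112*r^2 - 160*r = (r - 4)*(r^4 - 3*r^3 - 18*r^2 + 40*r) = (r - 4)*(r + 4)*(r^3 - 7*r^2 + 10*r) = (r - 4)*(r - 2)*(r + 4)*(r^2 - 5*r) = r*(r - 4)*(r - 2)*(r + 4)*(r - 5)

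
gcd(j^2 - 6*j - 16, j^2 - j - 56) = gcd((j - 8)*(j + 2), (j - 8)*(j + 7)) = j - 8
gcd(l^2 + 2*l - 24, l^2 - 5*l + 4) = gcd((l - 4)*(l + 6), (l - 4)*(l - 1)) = l - 4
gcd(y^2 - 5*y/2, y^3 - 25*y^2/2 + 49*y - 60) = y - 5/2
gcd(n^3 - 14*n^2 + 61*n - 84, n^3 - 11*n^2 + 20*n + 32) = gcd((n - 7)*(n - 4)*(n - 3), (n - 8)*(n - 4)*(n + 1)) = n - 4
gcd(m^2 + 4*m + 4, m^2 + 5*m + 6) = m + 2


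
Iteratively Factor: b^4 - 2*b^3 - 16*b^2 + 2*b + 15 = (b + 3)*(b^3 - 5*b^2 - b + 5) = (b - 5)*(b + 3)*(b^2 - 1) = (b - 5)*(b + 1)*(b + 3)*(b - 1)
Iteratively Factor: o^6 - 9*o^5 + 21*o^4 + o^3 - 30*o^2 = (o - 3)*(o^5 - 6*o^4 + 3*o^3 + 10*o^2) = o*(o - 3)*(o^4 - 6*o^3 + 3*o^2 + 10*o) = o*(o - 3)*(o + 1)*(o^3 - 7*o^2 + 10*o) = o^2*(o - 3)*(o + 1)*(o^2 - 7*o + 10) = o^2*(o - 3)*(o - 2)*(o + 1)*(o - 5)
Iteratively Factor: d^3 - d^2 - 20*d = (d)*(d^2 - d - 20) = d*(d - 5)*(d + 4)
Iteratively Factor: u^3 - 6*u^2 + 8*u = (u - 2)*(u^2 - 4*u) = (u - 4)*(u - 2)*(u)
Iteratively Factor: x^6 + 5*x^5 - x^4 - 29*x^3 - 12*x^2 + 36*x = (x + 3)*(x^5 + 2*x^4 - 7*x^3 - 8*x^2 + 12*x) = (x + 2)*(x + 3)*(x^4 - 7*x^2 + 6*x) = x*(x + 2)*(x + 3)*(x^3 - 7*x + 6) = x*(x - 2)*(x + 2)*(x + 3)*(x^2 + 2*x - 3) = x*(x - 2)*(x - 1)*(x + 2)*(x + 3)*(x + 3)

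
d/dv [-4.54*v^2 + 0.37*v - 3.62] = 0.37 - 9.08*v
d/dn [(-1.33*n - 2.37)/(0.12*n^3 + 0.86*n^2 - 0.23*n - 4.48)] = (0.3192*n^3 + 1.997*n^2 + 4.0764*n + 5.4133)/(0.0144*n^6 + 0.2064*n^5 + 0.6844*n^4 - 1.4708*n^3 - 7.6527*n^2 + 2.0608*n + 20.0704)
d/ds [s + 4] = 1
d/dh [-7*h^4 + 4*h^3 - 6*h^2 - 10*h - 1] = -28*h^3 + 12*h^2 - 12*h - 10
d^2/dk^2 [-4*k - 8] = 0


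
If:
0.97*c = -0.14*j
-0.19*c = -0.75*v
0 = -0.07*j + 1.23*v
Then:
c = 0.00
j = 0.00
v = 0.00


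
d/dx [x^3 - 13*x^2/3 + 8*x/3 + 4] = 3*x^2 - 26*x/3 + 8/3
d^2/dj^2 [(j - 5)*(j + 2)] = 2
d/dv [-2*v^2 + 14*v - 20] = 14 - 4*v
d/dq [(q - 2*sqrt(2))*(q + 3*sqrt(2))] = 2*q + sqrt(2)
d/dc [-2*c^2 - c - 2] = -4*c - 1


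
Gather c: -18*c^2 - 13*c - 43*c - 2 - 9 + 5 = -18*c^2 - 56*c - 6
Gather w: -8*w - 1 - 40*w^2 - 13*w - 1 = -40*w^2 - 21*w - 2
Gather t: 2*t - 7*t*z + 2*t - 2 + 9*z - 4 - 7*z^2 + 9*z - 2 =t*(4 - 7*z) - 7*z^2 + 18*z - 8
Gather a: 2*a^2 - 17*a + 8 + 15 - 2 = 2*a^2 - 17*a + 21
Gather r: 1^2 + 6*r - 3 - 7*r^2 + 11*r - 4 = -7*r^2 + 17*r - 6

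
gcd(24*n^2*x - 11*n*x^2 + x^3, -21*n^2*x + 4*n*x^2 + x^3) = -3*n*x + x^2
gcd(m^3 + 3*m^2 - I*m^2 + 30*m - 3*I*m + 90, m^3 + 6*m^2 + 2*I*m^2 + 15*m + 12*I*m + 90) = m + 5*I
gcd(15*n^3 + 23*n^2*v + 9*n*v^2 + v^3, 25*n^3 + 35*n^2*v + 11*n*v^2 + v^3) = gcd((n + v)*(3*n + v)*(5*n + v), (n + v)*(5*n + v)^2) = 5*n^2 + 6*n*v + v^2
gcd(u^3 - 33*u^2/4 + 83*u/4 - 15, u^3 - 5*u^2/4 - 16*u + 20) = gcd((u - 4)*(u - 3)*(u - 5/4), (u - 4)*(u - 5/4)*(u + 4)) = u^2 - 21*u/4 + 5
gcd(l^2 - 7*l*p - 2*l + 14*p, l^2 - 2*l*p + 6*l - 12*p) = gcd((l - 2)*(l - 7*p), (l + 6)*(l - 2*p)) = 1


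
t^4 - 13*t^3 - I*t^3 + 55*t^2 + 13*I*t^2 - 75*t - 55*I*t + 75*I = (t - 5)^2*(t - 3)*(t - I)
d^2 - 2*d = d*(d - 2)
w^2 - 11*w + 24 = (w - 8)*(w - 3)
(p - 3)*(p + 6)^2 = p^3 + 9*p^2 - 108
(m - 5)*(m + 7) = m^2 + 2*m - 35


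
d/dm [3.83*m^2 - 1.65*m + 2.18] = 7.66*m - 1.65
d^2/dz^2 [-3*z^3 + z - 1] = -18*z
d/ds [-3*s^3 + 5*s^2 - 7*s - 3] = -9*s^2 + 10*s - 7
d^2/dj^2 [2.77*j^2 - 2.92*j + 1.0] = 5.54000000000000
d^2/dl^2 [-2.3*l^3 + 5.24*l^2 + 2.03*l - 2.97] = 10.48 - 13.8*l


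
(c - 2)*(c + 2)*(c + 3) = c^3 + 3*c^2 - 4*c - 12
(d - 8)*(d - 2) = d^2 - 10*d + 16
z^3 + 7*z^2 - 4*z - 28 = (z - 2)*(z + 2)*(z + 7)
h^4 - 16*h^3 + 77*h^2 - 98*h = h*(h - 7)^2*(h - 2)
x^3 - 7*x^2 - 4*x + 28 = (x - 7)*(x - 2)*(x + 2)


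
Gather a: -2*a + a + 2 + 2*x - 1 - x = -a + x + 1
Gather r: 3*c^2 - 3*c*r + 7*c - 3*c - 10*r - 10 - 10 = 3*c^2 + 4*c + r*(-3*c - 10) - 20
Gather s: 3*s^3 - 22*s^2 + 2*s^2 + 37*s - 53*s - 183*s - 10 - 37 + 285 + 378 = 3*s^3 - 20*s^2 - 199*s + 616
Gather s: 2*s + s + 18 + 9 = 3*s + 27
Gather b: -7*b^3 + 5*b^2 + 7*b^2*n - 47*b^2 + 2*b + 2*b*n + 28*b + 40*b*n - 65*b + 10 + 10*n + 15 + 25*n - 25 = -7*b^3 + b^2*(7*n - 42) + b*(42*n - 35) + 35*n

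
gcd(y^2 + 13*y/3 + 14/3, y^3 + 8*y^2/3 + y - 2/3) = y + 2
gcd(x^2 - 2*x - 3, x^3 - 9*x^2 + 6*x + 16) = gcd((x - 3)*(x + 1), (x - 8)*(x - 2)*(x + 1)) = x + 1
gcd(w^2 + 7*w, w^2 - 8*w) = w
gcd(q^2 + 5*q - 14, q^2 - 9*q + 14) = q - 2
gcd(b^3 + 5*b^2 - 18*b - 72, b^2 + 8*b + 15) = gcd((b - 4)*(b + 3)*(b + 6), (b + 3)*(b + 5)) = b + 3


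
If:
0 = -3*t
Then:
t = 0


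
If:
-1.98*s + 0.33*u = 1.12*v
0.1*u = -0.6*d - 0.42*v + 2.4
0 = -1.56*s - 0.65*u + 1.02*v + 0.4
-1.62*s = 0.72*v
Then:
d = 4.26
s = 0.14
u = -0.23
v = -0.32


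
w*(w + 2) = w^2 + 2*w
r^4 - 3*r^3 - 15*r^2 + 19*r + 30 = (r - 5)*(r - 2)*(r + 1)*(r + 3)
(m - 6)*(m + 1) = m^2 - 5*m - 6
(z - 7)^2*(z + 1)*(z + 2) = z^4 - 11*z^3 + 9*z^2 + 119*z + 98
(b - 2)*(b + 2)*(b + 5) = b^3 + 5*b^2 - 4*b - 20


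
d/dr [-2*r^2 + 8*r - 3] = 8 - 4*r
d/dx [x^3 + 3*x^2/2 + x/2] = 3*x^2 + 3*x + 1/2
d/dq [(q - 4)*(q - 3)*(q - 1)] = 3*q^2 - 16*q + 19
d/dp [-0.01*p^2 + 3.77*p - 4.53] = 3.77 - 0.02*p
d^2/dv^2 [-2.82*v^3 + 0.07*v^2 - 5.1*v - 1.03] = 0.14 - 16.92*v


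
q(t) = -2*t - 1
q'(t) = -2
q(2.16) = -5.32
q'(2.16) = -2.00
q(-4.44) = 7.88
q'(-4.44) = -2.00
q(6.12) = -13.24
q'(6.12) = -2.00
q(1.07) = -3.14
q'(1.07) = -2.00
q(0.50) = -2.00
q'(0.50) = -2.00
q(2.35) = -5.70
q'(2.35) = -2.00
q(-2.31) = 3.62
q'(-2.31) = -2.00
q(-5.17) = 9.34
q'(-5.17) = -2.00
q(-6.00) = 11.00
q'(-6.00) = -2.00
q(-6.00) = 11.00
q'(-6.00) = -2.00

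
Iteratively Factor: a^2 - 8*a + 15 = (a - 5)*(a - 3)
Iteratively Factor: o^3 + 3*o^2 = (o)*(o^2 + 3*o) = o*(o + 3)*(o)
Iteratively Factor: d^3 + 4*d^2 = (d)*(d^2 + 4*d) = d^2*(d + 4)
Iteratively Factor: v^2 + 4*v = (v + 4)*(v)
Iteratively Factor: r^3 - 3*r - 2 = (r + 1)*(r^2 - r - 2) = (r - 2)*(r + 1)*(r + 1)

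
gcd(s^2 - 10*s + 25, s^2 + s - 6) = 1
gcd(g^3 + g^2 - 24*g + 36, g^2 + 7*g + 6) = g + 6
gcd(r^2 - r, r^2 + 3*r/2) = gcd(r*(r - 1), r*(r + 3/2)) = r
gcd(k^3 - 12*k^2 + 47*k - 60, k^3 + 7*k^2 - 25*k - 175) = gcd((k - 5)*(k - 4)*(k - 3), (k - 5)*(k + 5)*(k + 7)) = k - 5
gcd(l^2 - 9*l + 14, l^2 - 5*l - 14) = l - 7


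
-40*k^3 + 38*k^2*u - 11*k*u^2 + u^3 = (-5*k + u)*(-4*k + u)*(-2*k + u)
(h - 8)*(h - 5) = h^2 - 13*h + 40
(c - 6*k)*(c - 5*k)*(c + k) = c^3 - 10*c^2*k + 19*c*k^2 + 30*k^3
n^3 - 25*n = n*(n - 5)*(n + 5)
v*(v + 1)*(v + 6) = v^3 + 7*v^2 + 6*v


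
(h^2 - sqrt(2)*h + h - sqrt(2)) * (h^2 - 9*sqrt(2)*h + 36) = h^4 - 10*sqrt(2)*h^3 + h^3 - 10*sqrt(2)*h^2 + 54*h^2 - 36*sqrt(2)*h + 54*h - 36*sqrt(2)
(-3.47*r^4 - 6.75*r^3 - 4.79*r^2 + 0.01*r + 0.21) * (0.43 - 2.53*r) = 8.7791*r^5 + 15.5854*r^4 + 9.2162*r^3 - 2.085*r^2 - 0.527*r + 0.0903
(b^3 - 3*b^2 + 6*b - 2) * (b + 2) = b^4 - b^3 + 10*b - 4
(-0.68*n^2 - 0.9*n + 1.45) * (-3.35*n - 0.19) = 2.278*n^3 + 3.1442*n^2 - 4.6865*n - 0.2755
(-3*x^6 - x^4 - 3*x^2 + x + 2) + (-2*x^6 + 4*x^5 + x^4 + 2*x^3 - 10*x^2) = -5*x^6 + 4*x^5 + 2*x^3 - 13*x^2 + x + 2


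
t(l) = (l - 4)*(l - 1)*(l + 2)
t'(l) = (l - 4)*(l - 1) + (l - 4)*(l + 2) + (l - 1)*(l + 2) = 3*l^2 - 6*l - 6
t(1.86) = -7.10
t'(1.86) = -6.78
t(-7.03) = -445.51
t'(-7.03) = 184.44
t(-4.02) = -81.33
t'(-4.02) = 66.60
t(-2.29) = -6.00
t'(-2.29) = 23.47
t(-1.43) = 7.52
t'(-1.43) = 8.71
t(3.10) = -9.64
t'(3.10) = 4.23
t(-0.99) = 10.03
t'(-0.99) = 2.88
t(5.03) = 29.18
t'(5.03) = 39.72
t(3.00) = -10.00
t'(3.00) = 3.00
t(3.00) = -10.00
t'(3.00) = 3.00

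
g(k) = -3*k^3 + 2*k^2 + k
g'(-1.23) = -17.54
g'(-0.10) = 0.51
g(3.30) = -82.73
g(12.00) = -4884.00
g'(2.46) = -43.62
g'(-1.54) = -26.50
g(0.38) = 0.50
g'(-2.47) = -63.79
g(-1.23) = 7.38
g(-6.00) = 714.00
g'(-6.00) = -347.00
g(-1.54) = 14.16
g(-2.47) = 54.94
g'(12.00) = -1247.00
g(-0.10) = -0.08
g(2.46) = -30.10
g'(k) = -9*k^2 + 4*k + 1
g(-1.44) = 11.67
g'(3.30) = -83.81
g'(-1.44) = -23.42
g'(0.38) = 1.22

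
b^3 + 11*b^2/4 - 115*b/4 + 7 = (b - 4)*(b - 1/4)*(b + 7)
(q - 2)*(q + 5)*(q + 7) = q^3 + 10*q^2 + 11*q - 70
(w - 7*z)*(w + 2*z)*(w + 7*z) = w^3 + 2*w^2*z - 49*w*z^2 - 98*z^3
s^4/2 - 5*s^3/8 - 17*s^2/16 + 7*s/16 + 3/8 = (s/2 + 1/4)*(s - 2)*(s - 3/4)*(s + 1)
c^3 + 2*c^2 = c^2*(c + 2)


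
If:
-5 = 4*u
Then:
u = -5/4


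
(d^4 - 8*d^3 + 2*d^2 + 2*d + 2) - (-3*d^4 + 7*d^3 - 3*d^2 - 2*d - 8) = 4*d^4 - 15*d^3 + 5*d^2 + 4*d + 10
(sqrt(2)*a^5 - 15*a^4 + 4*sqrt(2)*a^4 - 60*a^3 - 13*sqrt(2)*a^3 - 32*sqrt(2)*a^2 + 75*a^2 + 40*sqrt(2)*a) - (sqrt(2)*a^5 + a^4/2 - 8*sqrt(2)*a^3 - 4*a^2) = -31*a^4/2 + 4*sqrt(2)*a^4 - 60*a^3 - 5*sqrt(2)*a^3 - 32*sqrt(2)*a^2 + 79*a^2 + 40*sqrt(2)*a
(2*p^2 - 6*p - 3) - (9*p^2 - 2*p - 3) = -7*p^2 - 4*p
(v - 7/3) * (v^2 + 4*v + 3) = v^3 + 5*v^2/3 - 19*v/3 - 7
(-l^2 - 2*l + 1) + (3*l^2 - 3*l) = 2*l^2 - 5*l + 1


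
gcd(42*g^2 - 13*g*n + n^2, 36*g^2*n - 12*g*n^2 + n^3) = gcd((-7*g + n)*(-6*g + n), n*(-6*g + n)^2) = 6*g - n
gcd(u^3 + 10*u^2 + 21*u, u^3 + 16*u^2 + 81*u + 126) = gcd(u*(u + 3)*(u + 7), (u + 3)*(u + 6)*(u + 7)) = u^2 + 10*u + 21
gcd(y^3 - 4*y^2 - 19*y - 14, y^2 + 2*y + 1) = y + 1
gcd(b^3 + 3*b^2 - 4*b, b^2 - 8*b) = b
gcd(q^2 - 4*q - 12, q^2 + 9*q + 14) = q + 2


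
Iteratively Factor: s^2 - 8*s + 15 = (s - 5)*(s - 3)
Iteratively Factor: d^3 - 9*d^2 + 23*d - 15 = (d - 3)*(d^2 - 6*d + 5) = (d - 3)*(d - 1)*(d - 5)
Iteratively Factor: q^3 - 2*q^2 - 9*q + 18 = (q + 3)*(q^2 - 5*q + 6) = (q - 3)*(q + 3)*(q - 2)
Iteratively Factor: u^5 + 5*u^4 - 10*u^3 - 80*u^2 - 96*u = (u + 2)*(u^4 + 3*u^3 - 16*u^2 - 48*u) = u*(u + 2)*(u^3 + 3*u^2 - 16*u - 48) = u*(u - 4)*(u + 2)*(u^2 + 7*u + 12) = u*(u - 4)*(u + 2)*(u + 4)*(u + 3)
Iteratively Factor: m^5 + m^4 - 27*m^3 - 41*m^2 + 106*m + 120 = (m - 5)*(m^4 + 6*m^3 + 3*m^2 - 26*m - 24) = (m - 5)*(m - 2)*(m^3 + 8*m^2 + 19*m + 12) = (m - 5)*(m - 2)*(m + 1)*(m^2 + 7*m + 12) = (m - 5)*(m - 2)*(m + 1)*(m + 3)*(m + 4)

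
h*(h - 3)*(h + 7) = h^3 + 4*h^2 - 21*h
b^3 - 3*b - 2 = (b - 2)*(b + 1)^2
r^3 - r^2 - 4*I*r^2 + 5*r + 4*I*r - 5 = (r - 1)*(r - 5*I)*(r + I)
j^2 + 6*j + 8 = (j + 2)*(j + 4)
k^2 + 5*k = k*(k + 5)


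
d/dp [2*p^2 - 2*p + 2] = 4*p - 2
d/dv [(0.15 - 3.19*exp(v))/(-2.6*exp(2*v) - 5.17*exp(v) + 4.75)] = (-8.294*exp(2*v) + 0.779999999999999*exp(v) - 14.377)*exp(v)/(6.76*exp(4*v) + 26.884*exp(3*v) + 2.0289*exp(2*v) - 49.115*exp(v) + 22.5625)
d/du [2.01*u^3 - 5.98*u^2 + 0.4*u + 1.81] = 6.03*u^2 - 11.96*u + 0.4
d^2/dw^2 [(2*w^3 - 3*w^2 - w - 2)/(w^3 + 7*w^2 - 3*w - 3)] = 2*(-17*w^6 + 15*w^5 - 24*w^4 - 230*w^3 - 429*w^2 + 99*w - 78)/(w^9 + 21*w^8 + 138*w^7 + 208*w^6 - 540*w^5 - 198*w^4 + 378*w^3 + 108*w^2 - 81*w - 27)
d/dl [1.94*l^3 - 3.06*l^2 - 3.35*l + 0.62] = 5.82*l^2 - 6.12*l - 3.35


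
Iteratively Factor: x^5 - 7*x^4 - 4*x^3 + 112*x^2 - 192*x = (x + 4)*(x^4 - 11*x^3 + 40*x^2 - 48*x) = (x - 4)*(x + 4)*(x^3 - 7*x^2 + 12*x) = (x - 4)*(x - 3)*(x + 4)*(x^2 - 4*x) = (x - 4)^2*(x - 3)*(x + 4)*(x)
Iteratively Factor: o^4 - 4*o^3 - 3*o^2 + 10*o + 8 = (o + 1)*(o^3 - 5*o^2 + 2*o + 8) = (o - 2)*(o + 1)*(o^2 - 3*o - 4) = (o - 4)*(o - 2)*(o + 1)*(o + 1)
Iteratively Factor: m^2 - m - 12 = (m + 3)*(m - 4)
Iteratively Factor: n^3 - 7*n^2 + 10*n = (n - 5)*(n^2 - 2*n) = n*(n - 5)*(n - 2)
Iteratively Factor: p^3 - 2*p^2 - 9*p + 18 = (p - 2)*(p^2 - 9) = (p - 3)*(p - 2)*(p + 3)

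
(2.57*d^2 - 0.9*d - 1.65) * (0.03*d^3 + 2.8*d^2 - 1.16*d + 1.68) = 0.0771*d^5 + 7.169*d^4 - 5.5507*d^3 + 0.7416*d^2 + 0.402*d - 2.772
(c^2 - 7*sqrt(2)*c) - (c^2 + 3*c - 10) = -7*sqrt(2)*c - 3*c + 10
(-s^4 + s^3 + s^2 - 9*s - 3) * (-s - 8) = s^5 + 7*s^4 - 9*s^3 + s^2 + 75*s + 24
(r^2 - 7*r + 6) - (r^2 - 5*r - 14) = 20 - 2*r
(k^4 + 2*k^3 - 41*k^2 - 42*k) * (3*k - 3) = 3*k^5 + 3*k^4 - 129*k^3 - 3*k^2 + 126*k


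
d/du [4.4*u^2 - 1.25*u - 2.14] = 8.8*u - 1.25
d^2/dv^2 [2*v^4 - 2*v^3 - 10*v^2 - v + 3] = 24*v^2 - 12*v - 20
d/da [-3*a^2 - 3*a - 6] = -6*a - 3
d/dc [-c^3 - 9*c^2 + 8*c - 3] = -3*c^2 - 18*c + 8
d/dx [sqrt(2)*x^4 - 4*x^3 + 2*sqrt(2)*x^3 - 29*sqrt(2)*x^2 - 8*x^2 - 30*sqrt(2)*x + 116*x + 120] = 4*sqrt(2)*x^3 - 12*x^2 + 6*sqrt(2)*x^2 - 58*sqrt(2)*x - 16*x - 30*sqrt(2) + 116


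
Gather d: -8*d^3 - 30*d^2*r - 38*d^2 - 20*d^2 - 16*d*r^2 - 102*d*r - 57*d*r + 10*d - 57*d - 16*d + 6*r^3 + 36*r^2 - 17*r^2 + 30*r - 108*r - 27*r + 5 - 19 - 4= -8*d^3 + d^2*(-30*r - 58) + d*(-16*r^2 - 159*r - 63) + 6*r^3 + 19*r^2 - 105*r - 18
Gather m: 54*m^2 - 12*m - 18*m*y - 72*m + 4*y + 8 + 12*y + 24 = 54*m^2 + m*(-18*y - 84) + 16*y + 32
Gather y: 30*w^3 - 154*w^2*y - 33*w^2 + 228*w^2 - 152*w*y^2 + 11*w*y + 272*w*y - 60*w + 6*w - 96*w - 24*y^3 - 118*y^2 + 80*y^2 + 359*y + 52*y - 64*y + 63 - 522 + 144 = 30*w^3 + 195*w^2 - 150*w - 24*y^3 + y^2*(-152*w - 38) + y*(-154*w^2 + 283*w + 347) - 315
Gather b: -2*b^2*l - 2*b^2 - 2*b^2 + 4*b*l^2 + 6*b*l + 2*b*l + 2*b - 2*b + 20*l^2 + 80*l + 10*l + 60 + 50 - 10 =b^2*(-2*l - 4) + b*(4*l^2 + 8*l) + 20*l^2 + 90*l + 100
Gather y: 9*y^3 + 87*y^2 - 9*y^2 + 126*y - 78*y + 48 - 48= 9*y^3 + 78*y^2 + 48*y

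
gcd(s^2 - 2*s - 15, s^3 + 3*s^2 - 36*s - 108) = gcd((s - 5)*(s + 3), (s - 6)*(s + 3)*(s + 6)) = s + 3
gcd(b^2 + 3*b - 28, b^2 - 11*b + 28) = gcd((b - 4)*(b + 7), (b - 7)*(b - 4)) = b - 4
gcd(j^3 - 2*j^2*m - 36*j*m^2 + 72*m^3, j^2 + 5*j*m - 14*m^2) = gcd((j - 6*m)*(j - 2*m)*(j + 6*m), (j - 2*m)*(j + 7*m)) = j - 2*m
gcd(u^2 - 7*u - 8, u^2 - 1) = u + 1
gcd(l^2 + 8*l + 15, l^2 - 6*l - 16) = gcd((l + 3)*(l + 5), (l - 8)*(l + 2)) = 1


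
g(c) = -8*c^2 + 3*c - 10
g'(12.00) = -189.00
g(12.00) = -1126.00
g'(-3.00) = 51.00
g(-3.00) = -91.00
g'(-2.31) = 39.96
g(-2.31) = -59.62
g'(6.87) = -106.92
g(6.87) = -366.97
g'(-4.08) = 68.28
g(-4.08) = -155.41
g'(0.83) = -10.28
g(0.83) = -13.02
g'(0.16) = 0.44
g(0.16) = -9.72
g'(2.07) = -30.12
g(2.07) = -38.07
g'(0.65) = -7.40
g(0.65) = -11.43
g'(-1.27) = 23.32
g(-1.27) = -26.71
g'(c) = 3 - 16*c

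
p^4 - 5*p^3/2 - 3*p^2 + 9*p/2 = p*(p - 3)*(p - 1)*(p + 3/2)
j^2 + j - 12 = (j - 3)*(j + 4)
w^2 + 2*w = w*(w + 2)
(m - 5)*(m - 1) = m^2 - 6*m + 5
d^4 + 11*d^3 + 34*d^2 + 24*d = d*(d + 1)*(d + 4)*(d + 6)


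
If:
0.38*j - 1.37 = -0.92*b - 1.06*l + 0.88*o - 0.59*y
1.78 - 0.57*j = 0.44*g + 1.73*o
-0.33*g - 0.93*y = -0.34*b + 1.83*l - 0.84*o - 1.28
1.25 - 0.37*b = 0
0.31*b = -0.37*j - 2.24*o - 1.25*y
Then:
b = 3.38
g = 2.0253080331319*y + 8.3885233648226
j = 0.261279099332803*y - 3.87734302504292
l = -1.14937383932566*y - 0.106185357106333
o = 0.172910545521689 - 0.601193422657651*y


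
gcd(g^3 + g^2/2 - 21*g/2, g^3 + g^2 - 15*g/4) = g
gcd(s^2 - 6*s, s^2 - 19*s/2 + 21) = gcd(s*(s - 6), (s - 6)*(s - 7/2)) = s - 6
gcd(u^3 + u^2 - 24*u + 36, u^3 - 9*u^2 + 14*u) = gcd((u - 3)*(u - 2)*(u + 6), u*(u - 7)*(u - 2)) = u - 2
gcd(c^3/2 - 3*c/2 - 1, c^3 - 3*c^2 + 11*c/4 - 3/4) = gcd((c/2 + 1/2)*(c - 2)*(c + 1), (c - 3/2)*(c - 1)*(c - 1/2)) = 1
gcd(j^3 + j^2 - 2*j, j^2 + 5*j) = j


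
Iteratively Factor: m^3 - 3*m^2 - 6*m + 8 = (m - 4)*(m^2 + m - 2) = (m - 4)*(m + 2)*(m - 1)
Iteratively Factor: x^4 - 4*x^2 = (x - 2)*(x^3 + 2*x^2) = x*(x - 2)*(x^2 + 2*x) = x^2*(x - 2)*(x + 2)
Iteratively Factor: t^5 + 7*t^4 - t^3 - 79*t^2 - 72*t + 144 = (t - 3)*(t^4 + 10*t^3 + 29*t^2 + 8*t - 48) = (t - 3)*(t - 1)*(t^3 + 11*t^2 + 40*t + 48) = (t - 3)*(t - 1)*(t + 4)*(t^2 + 7*t + 12) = (t - 3)*(t - 1)*(t + 4)^2*(t + 3)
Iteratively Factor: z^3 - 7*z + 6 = (z - 2)*(z^2 + 2*z - 3) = (z - 2)*(z + 3)*(z - 1)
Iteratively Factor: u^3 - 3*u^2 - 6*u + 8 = (u + 2)*(u^2 - 5*u + 4) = (u - 4)*(u + 2)*(u - 1)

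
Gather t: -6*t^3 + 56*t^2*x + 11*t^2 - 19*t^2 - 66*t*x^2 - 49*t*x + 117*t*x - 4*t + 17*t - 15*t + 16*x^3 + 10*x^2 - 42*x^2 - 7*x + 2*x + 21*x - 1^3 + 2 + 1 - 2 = -6*t^3 + t^2*(56*x - 8) + t*(-66*x^2 + 68*x - 2) + 16*x^3 - 32*x^2 + 16*x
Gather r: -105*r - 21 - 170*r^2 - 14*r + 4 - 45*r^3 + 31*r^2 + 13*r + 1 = -45*r^3 - 139*r^2 - 106*r - 16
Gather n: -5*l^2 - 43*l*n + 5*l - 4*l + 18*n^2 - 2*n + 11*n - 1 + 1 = -5*l^2 + l + 18*n^2 + n*(9 - 43*l)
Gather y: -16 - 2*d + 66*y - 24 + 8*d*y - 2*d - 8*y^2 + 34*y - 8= -4*d - 8*y^2 + y*(8*d + 100) - 48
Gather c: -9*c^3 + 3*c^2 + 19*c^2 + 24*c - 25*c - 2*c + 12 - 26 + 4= -9*c^3 + 22*c^2 - 3*c - 10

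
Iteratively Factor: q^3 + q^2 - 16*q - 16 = (q - 4)*(q^2 + 5*q + 4) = (q - 4)*(q + 1)*(q + 4)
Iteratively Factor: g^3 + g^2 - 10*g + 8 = (g - 1)*(g^2 + 2*g - 8) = (g - 1)*(g + 4)*(g - 2)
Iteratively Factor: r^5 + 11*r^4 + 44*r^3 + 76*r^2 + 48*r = (r + 2)*(r^4 + 9*r^3 + 26*r^2 + 24*r) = r*(r + 2)*(r^3 + 9*r^2 + 26*r + 24) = r*(r + 2)*(r + 3)*(r^2 + 6*r + 8) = r*(r + 2)^2*(r + 3)*(r + 4)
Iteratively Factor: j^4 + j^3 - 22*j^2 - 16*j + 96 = (j + 4)*(j^3 - 3*j^2 - 10*j + 24) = (j - 2)*(j + 4)*(j^2 - j - 12) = (j - 2)*(j + 3)*(j + 4)*(j - 4)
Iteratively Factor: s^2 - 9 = (s + 3)*(s - 3)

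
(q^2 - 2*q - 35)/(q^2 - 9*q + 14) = (q + 5)/(q - 2)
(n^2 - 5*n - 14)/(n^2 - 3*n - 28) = (n + 2)/(n + 4)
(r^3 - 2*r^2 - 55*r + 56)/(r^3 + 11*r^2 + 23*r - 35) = (r - 8)/(r + 5)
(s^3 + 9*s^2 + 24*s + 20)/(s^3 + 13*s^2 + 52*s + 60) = (s + 2)/(s + 6)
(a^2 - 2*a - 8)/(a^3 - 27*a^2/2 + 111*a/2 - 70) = 2*(a + 2)/(2*a^2 - 19*a + 35)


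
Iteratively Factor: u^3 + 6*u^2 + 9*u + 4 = (u + 1)*(u^2 + 5*u + 4) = (u + 1)^2*(u + 4)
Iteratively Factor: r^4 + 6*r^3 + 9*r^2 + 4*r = (r)*(r^3 + 6*r^2 + 9*r + 4) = r*(r + 4)*(r^2 + 2*r + 1) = r*(r + 1)*(r + 4)*(r + 1)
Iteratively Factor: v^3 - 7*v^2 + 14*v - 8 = (v - 4)*(v^2 - 3*v + 2) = (v - 4)*(v - 1)*(v - 2)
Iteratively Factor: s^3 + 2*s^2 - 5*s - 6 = (s - 2)*(s^2 + 4*s + 3) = (s - 2)*(s + 1)*(s + 3)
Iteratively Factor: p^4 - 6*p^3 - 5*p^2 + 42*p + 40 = (p - 5)*(p^3 - p^2 - 10*p - 8) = (p - 5)*(p + 2)*(p^2 - 3*p - 4) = (p - 5)*(p + 1)*(p + 2)*(p - 4)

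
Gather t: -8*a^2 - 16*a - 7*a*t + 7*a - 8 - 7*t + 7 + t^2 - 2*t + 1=-8*a^2 - 9*a + t^2 + t*(-7*a - 9)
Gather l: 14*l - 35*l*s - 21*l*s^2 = l*(-21*s^2 - 35*s + 14)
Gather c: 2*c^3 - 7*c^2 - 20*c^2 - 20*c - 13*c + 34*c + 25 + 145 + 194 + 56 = 2*c^3 - 27*c^2 + c + 420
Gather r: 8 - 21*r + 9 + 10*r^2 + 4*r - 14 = 10*r^2 - 17*r + 3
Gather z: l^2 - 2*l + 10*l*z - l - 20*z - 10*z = l^2 - 3*l + z*(10*l - 30)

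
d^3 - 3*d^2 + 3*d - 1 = (d - 1)^3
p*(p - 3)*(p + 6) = p^3 + 3*p^2 - 18*p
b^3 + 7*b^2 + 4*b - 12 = (b - 1)*(b + 2)*(b + 6)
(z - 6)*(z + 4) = z^2 - 2*z - 24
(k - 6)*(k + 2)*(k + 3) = k^3 - k^2 - 24*k - 36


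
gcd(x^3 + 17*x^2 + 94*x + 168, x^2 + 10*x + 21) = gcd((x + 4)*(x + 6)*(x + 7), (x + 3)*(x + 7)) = x + 7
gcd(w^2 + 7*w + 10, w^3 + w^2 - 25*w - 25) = w + 5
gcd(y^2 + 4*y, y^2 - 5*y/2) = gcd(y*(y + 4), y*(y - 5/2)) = y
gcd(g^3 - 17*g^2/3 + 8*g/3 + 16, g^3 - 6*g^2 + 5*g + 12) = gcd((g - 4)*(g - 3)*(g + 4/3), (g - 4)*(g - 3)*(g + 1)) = g^2 - 7*g + 12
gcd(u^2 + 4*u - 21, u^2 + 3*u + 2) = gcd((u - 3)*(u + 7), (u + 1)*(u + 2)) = 1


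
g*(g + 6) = g^2 + 6*g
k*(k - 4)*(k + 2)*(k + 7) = k^4 + 5*k^3 - 22*k^2 - 56*k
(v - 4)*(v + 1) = v^2 - 3*v - 4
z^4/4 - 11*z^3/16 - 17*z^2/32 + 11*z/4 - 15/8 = (z/4 + 1/2)*(z - 2)*(z - 3/2)*(z - 5/4)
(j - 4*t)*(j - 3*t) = j^2 - 7*j*t + 12*t^2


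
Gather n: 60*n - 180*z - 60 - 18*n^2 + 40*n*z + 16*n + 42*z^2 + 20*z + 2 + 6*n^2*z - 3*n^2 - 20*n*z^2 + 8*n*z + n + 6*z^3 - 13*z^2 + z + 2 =n^2*(6*z - 21) + n*(-20*z^2 + 48*z + 77) + 6*z^3 + 29*z^2 - 159*z - 56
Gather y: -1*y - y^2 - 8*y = -y^2 - 9*y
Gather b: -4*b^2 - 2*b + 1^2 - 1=-4*b^2 - 2*b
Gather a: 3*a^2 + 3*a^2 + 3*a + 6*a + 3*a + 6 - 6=6*a^2 + 12*a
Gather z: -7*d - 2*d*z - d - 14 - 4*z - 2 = -8*d + z*(-2*d - 4) - 16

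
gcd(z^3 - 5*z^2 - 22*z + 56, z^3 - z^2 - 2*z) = z - 2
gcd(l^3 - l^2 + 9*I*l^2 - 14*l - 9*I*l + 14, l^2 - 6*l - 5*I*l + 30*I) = 1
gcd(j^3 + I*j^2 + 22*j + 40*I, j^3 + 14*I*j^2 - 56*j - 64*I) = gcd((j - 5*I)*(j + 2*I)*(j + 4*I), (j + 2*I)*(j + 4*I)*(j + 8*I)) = j^2 + 6*I*j - 8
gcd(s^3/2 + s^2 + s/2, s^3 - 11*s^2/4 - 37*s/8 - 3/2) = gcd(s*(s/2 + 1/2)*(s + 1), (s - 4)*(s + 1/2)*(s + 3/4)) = 1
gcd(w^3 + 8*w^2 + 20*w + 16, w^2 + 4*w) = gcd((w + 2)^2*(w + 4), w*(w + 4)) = w + 4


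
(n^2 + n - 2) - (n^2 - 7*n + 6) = 8*n - 8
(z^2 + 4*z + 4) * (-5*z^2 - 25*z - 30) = -5*z^4 - 45*z^3 - 150*z^2 - 220*z - 120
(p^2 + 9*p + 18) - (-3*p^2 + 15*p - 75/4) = 4*p^2 - 6*p + 147/4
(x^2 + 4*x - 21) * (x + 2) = x^3 + 6*x^2 - 13*x - 42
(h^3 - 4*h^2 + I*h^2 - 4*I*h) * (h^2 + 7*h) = h^5 + 3*h^4 + I*h^4 - 28*h^3 + 3*I*h^3 - 28*I*h^2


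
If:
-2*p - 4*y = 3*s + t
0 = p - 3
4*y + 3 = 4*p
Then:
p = 3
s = -t/3 - 5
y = 9/4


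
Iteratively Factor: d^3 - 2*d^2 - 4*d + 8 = (d - 2)*(d^2 - 4) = (d - 2)*(d + 2)*(d - 2)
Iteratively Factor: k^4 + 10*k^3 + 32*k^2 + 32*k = (k + 4)*(k^3 + 6*k^2 + 8*k) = (k + 2)*(k + 4)*(k^2 + 4*k) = (k + 2)*(k + 4)^2*(k)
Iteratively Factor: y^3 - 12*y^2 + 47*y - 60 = (y - 4)*(y^2 - 8*y + 15) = (y - 5)*(y - 4)*(y - 3)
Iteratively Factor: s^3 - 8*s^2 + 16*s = (s - 4)*(s^2 - 4*s) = s*(s - 4)*(s - 4)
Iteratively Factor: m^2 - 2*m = (m - 2)*(m)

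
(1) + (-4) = -3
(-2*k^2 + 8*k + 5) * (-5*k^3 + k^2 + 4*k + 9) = 10*k^5 - 42*k^4 - 25*k^3 + 19*k^2 + 92*k + 45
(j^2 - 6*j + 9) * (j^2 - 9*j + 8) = j^4 - 15*j^3 + 71*j^2 - 129*j + 72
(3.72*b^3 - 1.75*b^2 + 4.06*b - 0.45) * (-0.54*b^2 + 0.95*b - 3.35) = -2.0088*b^5 + 4.479*b^4 - 16.3169*b^3 + 9.9625*b^2 - 14.0285*b + 1.5075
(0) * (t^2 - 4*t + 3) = 0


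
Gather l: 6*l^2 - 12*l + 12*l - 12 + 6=6*l^2 - 6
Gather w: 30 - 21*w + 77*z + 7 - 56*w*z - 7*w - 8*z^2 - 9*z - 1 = w*(-56*z - 28) - 8*z^2 + 68*z + 36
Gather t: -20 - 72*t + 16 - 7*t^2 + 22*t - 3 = -7*t^2 - 50*t - 7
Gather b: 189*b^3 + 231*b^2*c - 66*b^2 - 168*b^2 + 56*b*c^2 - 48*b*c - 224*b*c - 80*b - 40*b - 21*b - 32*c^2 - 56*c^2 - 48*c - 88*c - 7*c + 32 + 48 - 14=189*b^3 + b^2*(231*c - 234) + b*(56*c^2 - 272*c - 141) - 88*c^2 - 143*c + 66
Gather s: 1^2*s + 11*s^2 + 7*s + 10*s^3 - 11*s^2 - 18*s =10*s^3 - 10*s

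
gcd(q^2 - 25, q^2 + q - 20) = q + 5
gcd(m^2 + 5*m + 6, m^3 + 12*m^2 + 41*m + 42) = m^2 + 5*m + 6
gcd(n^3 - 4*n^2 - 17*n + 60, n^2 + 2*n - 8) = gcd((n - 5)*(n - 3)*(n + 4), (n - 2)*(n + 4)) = n + 4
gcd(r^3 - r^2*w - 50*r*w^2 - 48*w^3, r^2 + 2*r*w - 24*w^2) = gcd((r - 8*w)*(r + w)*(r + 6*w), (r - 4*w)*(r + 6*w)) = r + 6*w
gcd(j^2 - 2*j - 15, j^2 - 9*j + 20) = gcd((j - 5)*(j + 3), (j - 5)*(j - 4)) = j - 5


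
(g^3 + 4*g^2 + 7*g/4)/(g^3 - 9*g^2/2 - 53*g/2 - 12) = g*(2*g + 7)/(2*(g^2 - 5*g - 24))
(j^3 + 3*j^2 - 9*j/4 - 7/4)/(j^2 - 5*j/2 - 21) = (2*j^2 - j - 1)/(2*(j - 6))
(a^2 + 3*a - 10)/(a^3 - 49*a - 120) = (a - 2)/(a^2 - 5*a - 24)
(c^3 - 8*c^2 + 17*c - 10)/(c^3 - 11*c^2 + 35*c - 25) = (c - 2)/(c - 5)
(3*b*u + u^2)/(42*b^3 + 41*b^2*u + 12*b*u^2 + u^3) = u/(14*b^2 + 9*b*u + u^2)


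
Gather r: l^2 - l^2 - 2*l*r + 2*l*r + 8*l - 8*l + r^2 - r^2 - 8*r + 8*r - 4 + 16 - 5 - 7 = 0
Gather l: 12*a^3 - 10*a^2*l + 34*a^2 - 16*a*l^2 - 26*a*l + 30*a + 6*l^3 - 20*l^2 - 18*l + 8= 12*a^3 + 34*a^2 + 30*a + 6*l^3 + l^2*(-16*a - 20) + l*(-10*a^2 - 26*a - 18) + 8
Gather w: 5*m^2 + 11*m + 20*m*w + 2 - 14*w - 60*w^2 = 5*m^2 + 11*m - 60*w^2 + w*(20*m - 14) + 2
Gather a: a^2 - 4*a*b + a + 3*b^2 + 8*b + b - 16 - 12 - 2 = a^2 + a*(1 - 4*b) + 3*b^2 + 9*b - 30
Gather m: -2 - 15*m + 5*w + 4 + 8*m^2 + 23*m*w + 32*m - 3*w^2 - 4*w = 8*m^2 + m*(23*w + 17) - 3*w^2 + w + 2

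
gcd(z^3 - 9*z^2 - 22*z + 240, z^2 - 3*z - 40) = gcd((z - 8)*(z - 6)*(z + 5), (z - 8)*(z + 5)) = z^2 - 3*z - 40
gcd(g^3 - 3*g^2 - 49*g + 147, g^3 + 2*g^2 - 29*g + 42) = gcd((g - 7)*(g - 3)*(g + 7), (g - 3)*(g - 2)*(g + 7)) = g^2 + 4*g - 21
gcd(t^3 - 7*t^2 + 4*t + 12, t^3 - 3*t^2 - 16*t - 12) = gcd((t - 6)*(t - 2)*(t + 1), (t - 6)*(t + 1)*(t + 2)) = t^2 - 5*t - 6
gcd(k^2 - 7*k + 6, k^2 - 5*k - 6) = k - 6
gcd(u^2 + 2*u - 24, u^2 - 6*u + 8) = u - 4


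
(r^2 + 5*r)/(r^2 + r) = (r + 5)/(r + 1)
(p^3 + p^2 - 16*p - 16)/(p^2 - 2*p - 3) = (p^2 - 16)/(p - 3)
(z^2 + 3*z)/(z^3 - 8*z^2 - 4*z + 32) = z*(z + 3)/(z^3 - 8*z^2 - 4*z + 32)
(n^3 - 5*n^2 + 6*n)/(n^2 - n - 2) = n*(n - 3)/(n + 1)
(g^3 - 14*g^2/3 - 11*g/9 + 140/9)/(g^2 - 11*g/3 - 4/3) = (9*g^2 - 6*g - 35)/(3*(3*g + 1))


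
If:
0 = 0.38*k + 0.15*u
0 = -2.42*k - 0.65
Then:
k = -0.27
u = 0.68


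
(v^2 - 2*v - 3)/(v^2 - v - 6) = (v + 1)/(v + 2)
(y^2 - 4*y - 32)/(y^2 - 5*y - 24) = (y + 4)/(y + 3)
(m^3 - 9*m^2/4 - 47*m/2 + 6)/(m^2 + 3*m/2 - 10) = (4*m^2 - 25*m + 6)/(2*(2*m - 5))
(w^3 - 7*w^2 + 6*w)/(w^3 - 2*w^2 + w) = (w - 6)/(w - 1)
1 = 1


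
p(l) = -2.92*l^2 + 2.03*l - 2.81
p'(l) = 2.03 - 5.84*l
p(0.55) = -2.58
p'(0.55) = -1.18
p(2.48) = -15.73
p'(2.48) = -12.45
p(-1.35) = -10.87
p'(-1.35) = 9.91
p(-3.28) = -40.88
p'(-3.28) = 21.19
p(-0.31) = -3.72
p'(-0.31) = 3.84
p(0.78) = -3.00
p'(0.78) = -2.53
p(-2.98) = -34.79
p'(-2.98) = 19.43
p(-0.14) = -3.15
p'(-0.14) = 2.85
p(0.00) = -2.81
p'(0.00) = 2.03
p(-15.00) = -690.26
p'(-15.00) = 89.63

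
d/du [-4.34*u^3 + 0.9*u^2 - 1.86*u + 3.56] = -13.02*u^2 + 1.8*u - 1.86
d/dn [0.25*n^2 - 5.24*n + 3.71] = 0.5*n - 5.24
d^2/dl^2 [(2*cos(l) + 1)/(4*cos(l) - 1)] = 6*(4*sin(l)^2 - cos(l) + 4)/(4*cos(l) - 1)^3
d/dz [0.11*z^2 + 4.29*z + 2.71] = 0.22*z + 4.29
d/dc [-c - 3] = -1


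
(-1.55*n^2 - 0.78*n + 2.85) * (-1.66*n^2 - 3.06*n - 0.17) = 2.573*n^4 + 6.0378*n^3 - 2.0807*n^2 - 8.5884*n - 0.4845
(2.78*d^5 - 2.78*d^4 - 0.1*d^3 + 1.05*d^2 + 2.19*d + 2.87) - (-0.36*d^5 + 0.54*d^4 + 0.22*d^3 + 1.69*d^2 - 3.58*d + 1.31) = 3.14*d^5 - 3.32*d^4 - 0.32*d^3 - 0.64*d^2 + 5.77*d + 1.56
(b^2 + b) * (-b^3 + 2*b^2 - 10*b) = -b^5 + b^4 - 8*b^3 - 10*b^2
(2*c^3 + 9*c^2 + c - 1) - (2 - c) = 2*c^3 + 9*c^2 + 2*c - 3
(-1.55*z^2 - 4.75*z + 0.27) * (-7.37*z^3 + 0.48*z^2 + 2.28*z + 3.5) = 11.4235*z^5 + 34.2635*z^4 - 7.8039*z^3 - 16.1254*z^2 - 16.0094*z + 0.945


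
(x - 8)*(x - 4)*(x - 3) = x^3 - 15*x^2 + 68*x - 96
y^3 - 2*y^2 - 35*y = y*(y - 7)*(y + 5)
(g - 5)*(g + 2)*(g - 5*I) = g^3 - 3*g^2 - 5*I*g^2 - 10*g + 15*I*g + 50*I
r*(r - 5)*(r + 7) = r^3 + 2*r^2 - 35*r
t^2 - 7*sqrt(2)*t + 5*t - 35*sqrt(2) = (t + 5)*(t - 7*sqrt(2))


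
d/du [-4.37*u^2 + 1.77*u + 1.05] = 1.77 - 8.74*u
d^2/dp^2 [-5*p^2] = -10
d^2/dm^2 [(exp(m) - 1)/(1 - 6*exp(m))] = (30*exp(m) + 5)*exp(m)/(216*exp(3*m) - 108*exp(2*m) + 18*exp(m) - 1)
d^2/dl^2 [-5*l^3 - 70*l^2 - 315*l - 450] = -30*l - 140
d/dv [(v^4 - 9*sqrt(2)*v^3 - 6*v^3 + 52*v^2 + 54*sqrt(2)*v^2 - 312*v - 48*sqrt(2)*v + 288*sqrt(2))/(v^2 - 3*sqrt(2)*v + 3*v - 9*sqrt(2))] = (2*v^5 - 18*sqrt(2)*v^4 + 3*v^4 - 54*sqrt(2)*v^3 + 72*v^3 + 216*sqrt(2)*v^2 + 630*v^2 - 1512*sqrt(2)*v - 1944*v + 2592 + 1944*sqrt(2))/(v^4 - 6*sqrt(2)*v^3 + 6*v^3 - 36*sqrt(2)*v^2 + 27*v^2 - 54*sqrt(2)*v + 108*v + 162)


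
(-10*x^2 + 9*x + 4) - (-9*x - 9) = -10*x^2 + 18*x + 13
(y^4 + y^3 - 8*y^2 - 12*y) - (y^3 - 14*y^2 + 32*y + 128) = y^4 + 6*y^2 - 44*y - 128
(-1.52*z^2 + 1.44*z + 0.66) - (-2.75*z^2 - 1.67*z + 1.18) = 1.23*z^2 + 3.11*z - 0.52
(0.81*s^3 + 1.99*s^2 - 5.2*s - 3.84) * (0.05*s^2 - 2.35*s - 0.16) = 0.0405*s^5 - 1.804*s^4 - 5.0661*s^3 + 11.7096*s^2 + 9.856*s + 0.6144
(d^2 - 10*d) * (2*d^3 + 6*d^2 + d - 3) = 2*d^5 - 14*d^4 - 59*d^3 - 13*d^2 + 30*d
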